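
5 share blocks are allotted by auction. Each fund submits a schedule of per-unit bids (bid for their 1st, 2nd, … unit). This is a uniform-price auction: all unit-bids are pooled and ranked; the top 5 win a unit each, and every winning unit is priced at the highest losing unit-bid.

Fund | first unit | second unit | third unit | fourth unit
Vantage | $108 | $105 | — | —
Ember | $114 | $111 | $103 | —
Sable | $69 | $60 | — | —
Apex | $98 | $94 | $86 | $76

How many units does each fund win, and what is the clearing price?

All unit-bids, highest first — top 5: 114 (Ember-1), 111 (Ember-2), 108 (Vantage-1), 105 (Vantage-2), 103 (Ember-3)
The (k+1)-th unit-bid is $98.
Allocation: Ember 3, Vantage 2.

Ember 3, Vantage 2; clearing price $98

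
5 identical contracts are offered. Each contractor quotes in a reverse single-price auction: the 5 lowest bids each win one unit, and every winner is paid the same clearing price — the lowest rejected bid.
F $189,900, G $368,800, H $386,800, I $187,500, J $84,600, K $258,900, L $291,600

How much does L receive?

Bids ranked low→high: 84,600 (J), 187,500 (I), 189,900 (F), 258,900 (K), 291,600 (L), 368,800 (G), 386,800 (H)
Lowest 5: J, I, F, K, L.
Clearing price = lowest rejected bid = $368,800.
L wins → is paid $368,800.

L is paid $368,800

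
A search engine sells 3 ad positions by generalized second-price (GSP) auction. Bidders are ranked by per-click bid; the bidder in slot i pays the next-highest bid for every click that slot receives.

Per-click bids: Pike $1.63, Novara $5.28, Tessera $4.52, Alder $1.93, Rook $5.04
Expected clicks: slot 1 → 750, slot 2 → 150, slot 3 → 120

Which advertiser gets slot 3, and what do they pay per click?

Per-click bids in order: $5.28 (Novara) > $5.04 (Rook) > $4.52 (Tessera) > $1.93 (Alder) > …
Slot 3 goes to the third-ranked bidder, Tessera, who pays the next bid down: $1.93/click.

Tessera; $1.93 per click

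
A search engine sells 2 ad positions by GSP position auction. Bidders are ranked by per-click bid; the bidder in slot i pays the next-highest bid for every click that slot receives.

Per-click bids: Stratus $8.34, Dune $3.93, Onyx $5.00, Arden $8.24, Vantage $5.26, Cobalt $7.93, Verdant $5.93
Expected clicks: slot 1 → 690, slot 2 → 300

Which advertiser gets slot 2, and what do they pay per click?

Ranked by bid: $8.34 (Stratus) > $8.24 (Arden) > $7.93 (Cobalt) > …
Slot 2 goes to the second-ranked bidder, Arden, who pays the next bid down: $7.93/click.

Arden; $7.93 per click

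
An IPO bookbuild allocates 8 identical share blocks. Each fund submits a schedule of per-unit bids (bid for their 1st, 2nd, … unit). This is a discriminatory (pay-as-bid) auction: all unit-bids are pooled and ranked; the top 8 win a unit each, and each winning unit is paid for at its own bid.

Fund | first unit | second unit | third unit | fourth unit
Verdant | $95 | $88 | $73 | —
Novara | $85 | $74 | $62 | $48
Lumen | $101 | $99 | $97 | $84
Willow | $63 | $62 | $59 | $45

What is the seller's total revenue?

Total revenue: $723

All unit-bids, highest first — top 8: 101 (Lumen-1), 99 (Lumen-2), 97 (Lumen-3), 95 (Verdant-1), 88 (Verdant-2), 85 (Novara-1), 84 (Lumen-4), 74 (Novara-2)
Next rejected bid: $73 (not a price — pay-as-bid).
Each winning unit pays its own bid.
Revenue = 101 + 99 + 97 + 95 + 88 + 85 + 84 + 74 = $723.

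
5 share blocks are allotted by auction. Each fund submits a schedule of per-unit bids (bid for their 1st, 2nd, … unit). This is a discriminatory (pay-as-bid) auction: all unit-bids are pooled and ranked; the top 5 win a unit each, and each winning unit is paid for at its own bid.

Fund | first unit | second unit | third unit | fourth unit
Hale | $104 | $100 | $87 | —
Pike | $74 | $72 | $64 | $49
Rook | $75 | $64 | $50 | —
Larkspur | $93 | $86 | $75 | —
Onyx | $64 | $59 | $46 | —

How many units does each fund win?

Hale 3, Larkspur 2

Pooled unit-bids ranked (top 5): 104 (Hale-1), 100 (Hale-2), 93 (Larkspur-1), 87 (Hale-3), 86 (Larkspur-2)
Next rejected bid: $75 (not a price — pay-as-bid).
Allocation: Hale 3, Larkspur 2.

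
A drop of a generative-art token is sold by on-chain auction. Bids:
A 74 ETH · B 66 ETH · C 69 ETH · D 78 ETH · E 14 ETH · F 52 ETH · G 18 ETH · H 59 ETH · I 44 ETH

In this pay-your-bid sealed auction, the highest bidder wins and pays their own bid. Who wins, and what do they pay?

Bids ranked: 78 (D) > 74 (A) > 69 (C) > 66 (B) > 59 (H) > 52 (F) > …
D is highest → pays own bid, 78 ETH.

D pays 78 ETH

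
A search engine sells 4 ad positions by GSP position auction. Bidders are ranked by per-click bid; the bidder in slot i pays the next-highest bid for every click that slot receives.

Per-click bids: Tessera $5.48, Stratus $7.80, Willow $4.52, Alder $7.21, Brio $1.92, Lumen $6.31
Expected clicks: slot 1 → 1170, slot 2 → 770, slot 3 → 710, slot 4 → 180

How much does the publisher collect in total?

Per-click bids in order: $7.80 (Stratus) > $7.21 (Alder) > $6.31 (Lumen) > $5.48 (Tessera) > $4.52 (Willow) > …
Slot 1: Stratus pays $7.21 × 1170 = $8435.70
Slot 2: Alder pays $6.31 × 770 = $4858.70
Slot 3: Lumen pays $5.48 × 710 = $3890.80
Slot 4: Tessera pays $4.52 × 180 = $813.60
Total = $17998.80

Total revenue: $17998.80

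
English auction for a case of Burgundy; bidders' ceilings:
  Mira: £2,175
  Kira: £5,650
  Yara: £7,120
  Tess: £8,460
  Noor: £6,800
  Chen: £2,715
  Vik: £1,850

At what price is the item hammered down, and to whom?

Rule: the price rises until one bidder remains; the winner pays the price at which the last rival dropped out.
Limits ranked: 8,460 (Tess) > 7,120 (Yara) > 6,800 (Noor) > 5,650 (Kira) > 2,715 (Chen) > 2,175 (Mira) > …
Yara is the last rival to drop out, at £7,120; Tess remains and wins at that price.

Tess wins at £7,120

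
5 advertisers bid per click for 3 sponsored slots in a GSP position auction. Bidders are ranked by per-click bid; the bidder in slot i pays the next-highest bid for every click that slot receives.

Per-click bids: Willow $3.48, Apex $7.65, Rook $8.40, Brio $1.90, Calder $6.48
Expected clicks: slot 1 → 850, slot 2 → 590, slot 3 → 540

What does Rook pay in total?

Rook pays $6502.50

Ranked by bid: $8.40 (Rook) > $7.65 (Apex) > $6.48 (Calder) > $3.48 (Willow) > …
Rook holds slot 1 → pays next bid $7.65 × 850 clicks = $6502.50.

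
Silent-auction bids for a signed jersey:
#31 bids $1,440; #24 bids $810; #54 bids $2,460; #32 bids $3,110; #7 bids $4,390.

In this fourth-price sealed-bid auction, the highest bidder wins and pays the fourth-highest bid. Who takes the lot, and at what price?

#7 pays $1,440

Rule: the highest bidder wins and pays the fourth-highest bid.
Bids in order: 4,390 (#7) > 3,110 (#32) > 2,460 (#54) > 1,440 (#31) > 810 (#24)
#7 wins; payment is bid #4 in the ranking = $1,440.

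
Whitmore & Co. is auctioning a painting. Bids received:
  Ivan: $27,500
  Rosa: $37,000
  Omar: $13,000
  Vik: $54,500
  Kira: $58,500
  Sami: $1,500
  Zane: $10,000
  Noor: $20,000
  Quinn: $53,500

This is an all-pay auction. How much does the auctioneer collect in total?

Bids in order: 58,500 (Kira) > 54,500 (Vik) > 53,500 (Quinn) > 37,000 (Rosa) > 27,500 (Ivan) > 20,000 (Noor) > …
Kira wins with the top bid; all bids are sunk regardless.
Every bidder forfeits their bid regardless of winning.
Revenue = 27,500 + 37,000 + 13,000 + 54,500 + 58,500 + 1,500 + 10,000 + 20,000 + 53,500 = $275,500.

Total revenue: $275,500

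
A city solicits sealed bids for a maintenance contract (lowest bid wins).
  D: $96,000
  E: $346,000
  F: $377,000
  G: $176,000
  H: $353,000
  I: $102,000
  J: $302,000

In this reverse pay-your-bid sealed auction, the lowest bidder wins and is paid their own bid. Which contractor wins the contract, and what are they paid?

Rule: the lowest bidder wins and is paid their own bid.
Sorting bids: 96,000 (D) < 102,000 (I) < 176,000 (G) < 302,000 (J) < 346,000 (E) < 353,000 (H) < …
D has the lowest bid and is paid exactly that: $96,000.

D is paid $96,000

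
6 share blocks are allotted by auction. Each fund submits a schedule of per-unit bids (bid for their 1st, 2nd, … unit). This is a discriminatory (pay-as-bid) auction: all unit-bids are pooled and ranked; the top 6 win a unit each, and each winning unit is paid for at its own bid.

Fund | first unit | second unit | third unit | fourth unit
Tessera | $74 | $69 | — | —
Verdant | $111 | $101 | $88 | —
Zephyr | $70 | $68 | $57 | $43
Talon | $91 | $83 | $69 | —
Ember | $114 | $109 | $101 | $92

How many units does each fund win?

Ember 4, Verdant 2

All unit-bids, highest first — top 6: 114 (Ember-1), 111 (Verdant-1), 109 (Ember-2), 101 (Verdant-2), 101 (Ember-3), 92 (Ember-4)
Next rejected bid: $91 (not a price — pay-as-bid).
Allocation: Ember 4, Verdant 2.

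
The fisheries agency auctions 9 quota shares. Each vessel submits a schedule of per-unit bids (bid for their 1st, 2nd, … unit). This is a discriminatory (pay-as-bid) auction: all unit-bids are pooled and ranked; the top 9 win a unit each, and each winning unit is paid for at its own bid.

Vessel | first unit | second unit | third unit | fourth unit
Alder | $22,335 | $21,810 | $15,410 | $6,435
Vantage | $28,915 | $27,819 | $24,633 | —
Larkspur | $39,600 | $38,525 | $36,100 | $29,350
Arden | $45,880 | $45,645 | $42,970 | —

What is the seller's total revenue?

Pooled unit-bids ranked (top 9): 45,880 (Arden-1), 45,645 (Arden-2), 42,970 (Arden-3), 39,600 (Larkspur-1), 38,525 (Larkspur-2), 36,100 (Larkspur-3), 29,350 (Larkspur-4), 28,915 (Vantage-1), 27,819 (Vantage-2)
Next rejected bid: $24,633 (not a price — pay-as-bid).
Each winning unit pays its own bid.
Revenue = 45,880 + 45,645 + 42,970 + 39,600 + 38,525 + 36,100 + 29,350 + 28,915 + 27,819 = $334,804.

Total revenue: $334,804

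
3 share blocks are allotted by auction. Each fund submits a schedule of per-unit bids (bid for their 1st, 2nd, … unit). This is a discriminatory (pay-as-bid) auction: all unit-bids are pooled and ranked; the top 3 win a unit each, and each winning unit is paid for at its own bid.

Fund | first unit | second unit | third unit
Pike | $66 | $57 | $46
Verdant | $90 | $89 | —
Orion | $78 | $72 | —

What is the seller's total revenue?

Total revenue: $257

All unit-bids, highest first — top 3: 90 (Verdant-1), 89 (Verdant-2), 78 (Orion-1)
Next rejected bid: $72 (not a price — pay-as-bid).
Each winning unit pays its own bid.
Revenue = 90 + 89 + 78 = $257.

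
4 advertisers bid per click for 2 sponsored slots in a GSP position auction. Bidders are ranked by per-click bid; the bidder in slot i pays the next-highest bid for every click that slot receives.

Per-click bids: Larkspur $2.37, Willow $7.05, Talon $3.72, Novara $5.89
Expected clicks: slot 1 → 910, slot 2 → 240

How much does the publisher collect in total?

Sorting advertisers: $7.05 (Willow) > $5.89 (Novara) > $3.72 (Talon) > …
Slot 1: Willow pays $5.89 × 910 = $5359.90
Slot 2: Novara pays $3.72 × 240 = $892.80
Total = $6252.70

Total revenue: $6252.70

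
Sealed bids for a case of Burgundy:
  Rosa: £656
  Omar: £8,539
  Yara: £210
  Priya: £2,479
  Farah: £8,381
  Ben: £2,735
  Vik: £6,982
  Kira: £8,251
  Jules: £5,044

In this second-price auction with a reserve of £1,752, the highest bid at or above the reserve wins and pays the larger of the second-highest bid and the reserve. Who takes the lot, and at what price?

Bids in order: 8,539 (Omar) > 8,381 (Farah) > 8,251 (Kira) > 6,982 (Vik) > 5,044 (Jules) > 2,735 (Ben) > …
Highest eligible bid: Omar at £8,539.
max(second-highest £8,381, reserve £1,752) = £8,381; the reserve does not bind.

Omar pays £8,381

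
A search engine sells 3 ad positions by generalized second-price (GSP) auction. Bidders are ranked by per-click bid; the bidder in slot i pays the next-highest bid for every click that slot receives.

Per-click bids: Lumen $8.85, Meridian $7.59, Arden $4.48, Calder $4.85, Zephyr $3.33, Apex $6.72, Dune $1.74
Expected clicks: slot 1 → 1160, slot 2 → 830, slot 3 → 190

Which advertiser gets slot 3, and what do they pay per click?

Apex; $4.85 per click

Ranked by bid: $8.85 (Lumen) > $7.59 (Meridian) > $6.72 (Apex) > $4.85 (Calder) > …
Slot 3 goes to the third-ranked bidder, Apex, who pays the next bid down: $4.85/click.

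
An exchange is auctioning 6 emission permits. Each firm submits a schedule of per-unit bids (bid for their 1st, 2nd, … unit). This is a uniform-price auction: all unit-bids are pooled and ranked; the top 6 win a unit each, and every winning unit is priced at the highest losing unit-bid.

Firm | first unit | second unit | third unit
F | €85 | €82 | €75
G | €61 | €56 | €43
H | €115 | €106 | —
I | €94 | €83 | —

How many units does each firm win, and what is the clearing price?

All unit-bids, highest first — top 6: 115 (H-1), 106 (H-2), 94 (I-1), 85 (F-1), 83 (I-2), 82 (F-2)
The (k+1)-th unit-bid is €75.
Allocation: F 2, H 2, I 2.

F 2, H 2, I 2; clearing price €75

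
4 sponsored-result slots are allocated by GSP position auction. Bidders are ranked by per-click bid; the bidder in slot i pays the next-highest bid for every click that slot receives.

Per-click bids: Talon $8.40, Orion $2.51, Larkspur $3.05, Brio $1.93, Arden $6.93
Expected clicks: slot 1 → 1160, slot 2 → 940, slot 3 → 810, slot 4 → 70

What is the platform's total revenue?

Per-click bids in order: $8.40 (Talon) > $6.93 (Arden) > $3.05 (Larkspur) > $2.51 (Orion) > $1.93 (Brio)
Slot 1: Talon pays $6.93 × 1160 = $8038.80
Slot 2: Arden pays $3.05 × 940 = $2867.00
Slot 3: Larkspur pays $2.51 × 810 = $2033.10
Slot 4: Orion pays $1.93 × 70 = $135.10
Total = $13074.00

Total revenue: $13074.00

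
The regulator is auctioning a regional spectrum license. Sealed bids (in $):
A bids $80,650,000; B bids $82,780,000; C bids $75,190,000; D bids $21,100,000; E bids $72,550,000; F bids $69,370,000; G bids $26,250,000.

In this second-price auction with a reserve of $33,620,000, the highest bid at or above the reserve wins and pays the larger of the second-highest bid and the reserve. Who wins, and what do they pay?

Second-price auction with a reserve of $33,620,000: the highest bid at or above the reserve wins and pays the larger of the second-highest bid and the reserve.
Bids ranked: 82,780,000 (B) > 80,650,000 (A) > 75,190,000 (C) > 72,550,000 (E) > 69,370,000 (F) > 26,250,000 (G) > …
Highest eligible bid: B at $82,780,000.
max(second-highest $80,650,000, reserve $33,620,000) = $80,650,000; the reserve does not bind.

B pays $80,650,000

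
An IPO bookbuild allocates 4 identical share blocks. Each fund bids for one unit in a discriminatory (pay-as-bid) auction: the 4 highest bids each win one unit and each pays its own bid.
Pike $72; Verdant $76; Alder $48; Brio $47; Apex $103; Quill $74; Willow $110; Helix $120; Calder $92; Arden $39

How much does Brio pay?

Brio pays $0

Ordering the bids: 120 (Helix), 110 (Willow), 103 (Apex), 92 (Calder), 76 (Verdant), 74 (Quill), …
The 4 highest are Helix, Willow, Apex, Calder.
Brio does not win → $0.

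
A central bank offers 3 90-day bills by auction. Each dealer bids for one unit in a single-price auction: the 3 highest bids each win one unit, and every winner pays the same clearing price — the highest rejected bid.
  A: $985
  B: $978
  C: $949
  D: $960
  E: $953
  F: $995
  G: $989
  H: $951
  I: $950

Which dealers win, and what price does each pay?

Ordering the bids: 995 (F), 989 (G), 985 (A), 978 (B), 960 (D), …
Top 3: F, G, A.
Clearing price = highest rejected bid = $978.

F, G, A; each pays $978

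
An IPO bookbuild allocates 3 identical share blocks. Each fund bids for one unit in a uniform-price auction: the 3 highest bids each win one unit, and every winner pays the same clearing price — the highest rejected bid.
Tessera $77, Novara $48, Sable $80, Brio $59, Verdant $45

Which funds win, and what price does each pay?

Sable, Tessera, Brio; each pays $48

Ordering the bids: 80 (Sable), 77 (Tessera), 59 (Brio), 48 (Novara), 45 (Verdant)
The 3 highest are Sable, Tessera, Brio.
Highest unsuccessful bid: $48 → clearing price.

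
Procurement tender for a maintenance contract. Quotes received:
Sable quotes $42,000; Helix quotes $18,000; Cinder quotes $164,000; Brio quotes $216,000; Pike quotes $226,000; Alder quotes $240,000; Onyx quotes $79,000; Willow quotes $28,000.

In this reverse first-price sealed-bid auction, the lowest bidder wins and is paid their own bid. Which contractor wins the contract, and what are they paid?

Bids ranked: 18,000 (Helix) < 28,000 (Willow) < 42,000 (Sable) < 79,000 (Onyx) < 164,000 (Cinder) < 216,000 (Brio) < …
Helix is lowest → is paid own bid, $18,000.

Helix is paid $18,000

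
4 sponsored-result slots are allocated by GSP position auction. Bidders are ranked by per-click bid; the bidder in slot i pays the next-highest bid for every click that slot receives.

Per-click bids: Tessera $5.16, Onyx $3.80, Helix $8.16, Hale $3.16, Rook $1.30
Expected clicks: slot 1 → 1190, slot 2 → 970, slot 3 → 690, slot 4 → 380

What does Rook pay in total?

Sorting advertisers: $8.16 (Helix) > $5.16 (Tessera) > $3.80 (Onyx) > $3.16 (Hale) > $1.30 (Rook)
Rook ranks below slot 4 → no slot, pays nothing.

Rook pays $0.00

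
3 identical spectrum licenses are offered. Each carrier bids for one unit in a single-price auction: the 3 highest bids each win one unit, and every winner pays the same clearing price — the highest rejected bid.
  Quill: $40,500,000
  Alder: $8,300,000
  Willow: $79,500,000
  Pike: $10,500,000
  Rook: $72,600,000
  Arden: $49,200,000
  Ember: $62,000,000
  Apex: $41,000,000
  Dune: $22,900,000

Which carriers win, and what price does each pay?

Willow, Rook, Ember; each pays $49,200,000

Bids ranked high→low: 79,500,000 (Willow), 72,600,000 (Rook), 62,000,000 (Ember), 49,200,000 (Arden), 41,000,000 (Apex), …
The 3 highest are Willow, Rook, Ember.
First losing bid is Arden's $49,200,000, which sets the uniform price.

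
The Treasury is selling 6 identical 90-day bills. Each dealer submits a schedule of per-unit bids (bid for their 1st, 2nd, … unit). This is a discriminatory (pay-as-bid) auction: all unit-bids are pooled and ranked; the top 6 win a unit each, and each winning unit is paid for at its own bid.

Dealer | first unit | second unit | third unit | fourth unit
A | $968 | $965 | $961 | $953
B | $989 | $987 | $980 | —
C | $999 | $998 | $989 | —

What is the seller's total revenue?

All unit-bids, highest first — top 6: 999 (C-1), 998 (C-2), 989 (B-1), 989 (C-3), 987 (B-2), 980 (B-3)
Next rejected bid: $968 (not a price — pay-as-bid).
Each winning unit pays its own bid.
Revenue = 999 + 998 + 989 + 989 + 987 + 980 = $5,942.

Total revenue: $5,942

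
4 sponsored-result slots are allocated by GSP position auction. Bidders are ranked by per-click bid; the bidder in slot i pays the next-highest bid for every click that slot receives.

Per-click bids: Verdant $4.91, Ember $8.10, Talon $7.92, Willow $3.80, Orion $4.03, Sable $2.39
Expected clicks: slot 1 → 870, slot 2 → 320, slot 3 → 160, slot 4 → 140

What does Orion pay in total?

Orion pays $532.00

Sorting advertisers: $8.10 (Ember) > $7.92 (Talon) > $4.91 (Verdant) > $4.03 (Orion) > $3.80 (Willow) > …
Orion holds slot 4 → pays next bid $3.80 × 140 clicks = $532.00.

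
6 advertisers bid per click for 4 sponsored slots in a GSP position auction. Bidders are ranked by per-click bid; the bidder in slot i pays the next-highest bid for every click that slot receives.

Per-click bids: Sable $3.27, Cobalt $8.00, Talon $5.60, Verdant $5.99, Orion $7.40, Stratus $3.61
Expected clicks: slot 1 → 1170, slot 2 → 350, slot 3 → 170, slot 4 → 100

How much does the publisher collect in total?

Total revenue: $12067.50

Ranked by bid: $8.00 (Cobalt) > $7.40 (Orion) > $5.99 (Verdant) > $5.60 (Talon) > $3.61 (Stratus) > …
Slot 1: Cobalt pays $7.40 × 1170 = $8658.00
Slot 2: Orion pays $5.99 × 350 = $2096.50
Slot 3: Verdant pays $5.60 × 170 = $952.00
Slot 4: Talon pays $3.61 × 100 = $361.00
Total = $12067.50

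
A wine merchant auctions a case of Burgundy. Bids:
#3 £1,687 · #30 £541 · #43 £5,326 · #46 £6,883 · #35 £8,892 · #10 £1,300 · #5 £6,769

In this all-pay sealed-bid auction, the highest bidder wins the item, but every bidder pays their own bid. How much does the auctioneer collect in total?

Bids ranked: 8,892 (#35) > 6,883 (#46) > 6,769 (#5) > 5,326 (#43) > 1,687 (#3) > 1,300 (#10) > …
#35 wins with the top bid; all bids are sunk regardless.
Every bidder forfeits their bid regardless of winning.
Revenue = 1,687 + 541 + 5,326 + 6,883 + 8,892 + 1,300 + 6,769 = £31,398.

Total revenue: £31,398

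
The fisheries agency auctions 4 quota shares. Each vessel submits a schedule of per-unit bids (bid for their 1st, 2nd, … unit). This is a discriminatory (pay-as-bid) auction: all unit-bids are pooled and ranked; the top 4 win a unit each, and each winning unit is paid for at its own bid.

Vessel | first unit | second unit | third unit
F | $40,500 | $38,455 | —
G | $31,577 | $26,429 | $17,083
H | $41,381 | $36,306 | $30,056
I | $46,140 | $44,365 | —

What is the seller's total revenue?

Merging the schedules and taking the best 4: 46,140 (I-1), 44,365 (I-2), 41,381 (H-1), 40,500 (F-1)
Next rejected bid: $38,455 (not a price — pay-as-bid).
Each winning unit pays its own bid.
Revenue = 46,140 + 44,365 + 41,381 + 40,500 = $172,386.

Total revenue: $172,386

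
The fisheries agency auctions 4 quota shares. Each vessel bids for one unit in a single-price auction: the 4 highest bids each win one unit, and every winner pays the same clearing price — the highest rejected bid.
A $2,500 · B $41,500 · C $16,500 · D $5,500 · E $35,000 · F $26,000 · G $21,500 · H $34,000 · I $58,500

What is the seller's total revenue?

Sorting: 58,500 (I), 41,500 (B), 35,000 (E), 34,000 (H), 26,000 (F), 21,500 (G), …
The 4 highest are I, B, E, H.
Clearing price = highest rejected bid = $26,000.
Total revenue = 4 × $26,000 = $104,000.

Total revenue: $104,000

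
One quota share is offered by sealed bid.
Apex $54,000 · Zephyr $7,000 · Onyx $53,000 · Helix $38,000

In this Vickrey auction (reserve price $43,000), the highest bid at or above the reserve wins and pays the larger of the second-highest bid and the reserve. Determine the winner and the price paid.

Sorting bids: 54,000 (Apex) > 53,000 (Onyx) > 38,000 (Helix) > 7,000 (Zephyr)
Highest eligible bid: Apex at $54,000.
max(second-highest $53,000, reserve $43,000) = $53,000; the reserve does not bind.

Apex pays $53,000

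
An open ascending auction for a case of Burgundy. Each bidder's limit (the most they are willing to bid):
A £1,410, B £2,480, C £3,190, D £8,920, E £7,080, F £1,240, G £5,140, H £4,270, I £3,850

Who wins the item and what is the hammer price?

Limits ranked: 8,920 (D) > 7,080 (E) > 5,140 (G) > 4,270 (H) > 3,850 (I) > 3,190 (C) > …
E is the last rival to drop out, at £7,080; D remains and wins at that price.

D wins at £7,080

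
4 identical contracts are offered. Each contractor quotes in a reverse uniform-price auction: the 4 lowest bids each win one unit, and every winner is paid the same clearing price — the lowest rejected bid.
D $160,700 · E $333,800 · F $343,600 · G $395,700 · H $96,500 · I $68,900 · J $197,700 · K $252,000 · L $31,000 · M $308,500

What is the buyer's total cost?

Total cost: $790,800

Sorting: 31,000 (L), 68,900 (I), 96,500 (H), 160,700 (D), 197,700 (J), 252,000 (K), …
Winners (4 units): L, I, H, D.
Lowest unsuccessful bid: $197,700 → clearing price.
Total cost = 4 × $197,700 = $790,800.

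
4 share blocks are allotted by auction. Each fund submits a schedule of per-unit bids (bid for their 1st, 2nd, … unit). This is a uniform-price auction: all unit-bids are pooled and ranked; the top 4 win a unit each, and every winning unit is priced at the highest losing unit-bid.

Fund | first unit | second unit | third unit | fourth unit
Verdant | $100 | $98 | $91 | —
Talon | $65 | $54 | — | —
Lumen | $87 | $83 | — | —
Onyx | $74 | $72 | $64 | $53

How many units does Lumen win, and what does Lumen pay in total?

All unit-bids, highest first — top 4: 100 (Verdant-1), 98 (Verdant-2), 91 (Verdant-3), 87 (Lumen-1)
First bid not allocated: $83.
Lumen wins 1 unit(s) at $83 each.

Lumen: 1 unit, pays $83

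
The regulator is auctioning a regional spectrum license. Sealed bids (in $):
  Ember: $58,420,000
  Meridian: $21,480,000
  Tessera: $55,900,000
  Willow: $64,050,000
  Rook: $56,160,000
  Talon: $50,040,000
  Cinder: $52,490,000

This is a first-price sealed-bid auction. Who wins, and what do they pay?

Willow pays $64,050,000

Rule: the highest bidder wins and pays their own bid.
Bids in order: 64,050,000 (Willow) > 58,420,000 (Ember) > 56,160,000 (Rook) > 55,900,000 (Tessera) > 52,490,000 (Cinder) > 50,040,000 (Talon) > …
First-price: Willow pays what they bid, $64,050,000.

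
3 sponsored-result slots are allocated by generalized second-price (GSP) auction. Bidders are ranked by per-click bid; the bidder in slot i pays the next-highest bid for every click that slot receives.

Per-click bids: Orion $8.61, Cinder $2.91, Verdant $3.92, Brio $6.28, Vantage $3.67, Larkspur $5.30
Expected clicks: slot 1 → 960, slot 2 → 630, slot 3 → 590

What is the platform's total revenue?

Sorting advertisers: $8.61 (Orion) > $6.28 (Brio) > $5.30 (Larkspur) > $3.92 (Verdant) > …
Slot 1: Orion pays $6.28 × 960 = $6028.80
Slot 2: Brio pays $5.30 × 630 = $3339.00
Slot 3: Larkspur pays $3.92 × 590 = $2312.80
Total = $11680.60

Total revenue: $11680.60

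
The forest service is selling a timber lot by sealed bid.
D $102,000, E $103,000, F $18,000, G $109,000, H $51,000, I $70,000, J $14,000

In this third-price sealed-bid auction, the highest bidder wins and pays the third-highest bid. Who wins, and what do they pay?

Bids in order: 109,000 (G) > 103,000 (E) > 102,000 (D) > 70,000 (I) > 51,000 (H) > 18,000 (F) > …
G is highest; pays the third-highest bid, $102,000.

G pays $102,000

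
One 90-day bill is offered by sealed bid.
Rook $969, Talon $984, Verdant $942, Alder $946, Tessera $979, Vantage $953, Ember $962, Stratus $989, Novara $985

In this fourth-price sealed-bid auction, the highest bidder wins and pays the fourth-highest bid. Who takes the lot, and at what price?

Stratus pays $979

Fourth-price sealed-bid auction: the highest bidder wins and pays the fourth-highest bid.
Bids ranked: 989 (Stratus) > 985 (Novara) > 984 (Talon) > 979 (Tessera) > 969 (Rook) > 962 (Ember) > …
Stratus is highest; pays the fourth-highest bid, $979.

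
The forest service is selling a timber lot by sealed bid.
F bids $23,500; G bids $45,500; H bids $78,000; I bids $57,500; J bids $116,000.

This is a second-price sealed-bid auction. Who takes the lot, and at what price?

Rule: the highest bidder wins and pays the second-highest bid.
Sorting bids: 116,000 (J) > 78,000 (H) > 57,500 (I) > 45,500 (G) > 23,500 (F)
J is highest; pays the second-highest bid, $78,000.

J pays $78,000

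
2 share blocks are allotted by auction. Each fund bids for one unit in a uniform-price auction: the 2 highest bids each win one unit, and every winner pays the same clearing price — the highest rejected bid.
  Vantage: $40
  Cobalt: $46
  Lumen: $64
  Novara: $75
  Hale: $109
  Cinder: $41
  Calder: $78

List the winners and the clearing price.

Hale, Calder; each pays $75

Ordering the bids: 109 (Hale), 78 (Calder), 75 (Novara), 64 (Lumen), …
The 2 highest are Hale, Calder.
Highest unsuccessful bid: $75 → clearing price.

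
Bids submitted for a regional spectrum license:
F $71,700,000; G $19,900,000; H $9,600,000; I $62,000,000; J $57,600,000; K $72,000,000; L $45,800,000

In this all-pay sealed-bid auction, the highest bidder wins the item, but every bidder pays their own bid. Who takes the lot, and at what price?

K pays $72,000,000

Rule: the highest bidder wins the item, but every bidder pays their own bid.
Sorting bids: 72,000,000 (K) > 71,700,000 (F) > 62,000,000 (I) > 57,600,000 (J) > 45,800,000 (L) > 19,900,000 (G) > …
K is highest and takes the item; every bidder forfeits their bid.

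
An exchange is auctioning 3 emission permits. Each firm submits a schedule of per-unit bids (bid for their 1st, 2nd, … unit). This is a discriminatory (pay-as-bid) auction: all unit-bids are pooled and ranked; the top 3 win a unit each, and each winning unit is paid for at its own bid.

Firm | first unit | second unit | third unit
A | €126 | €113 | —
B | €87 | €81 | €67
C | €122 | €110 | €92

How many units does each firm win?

A 2, C 1

Pooled unit-bids ranked (top 3): 126 (A-1), 122 (C-1), 113 (A-2)
Next rejected bid: €110 (not a price — pay-as-bid).
Allocation: A 2, C 1.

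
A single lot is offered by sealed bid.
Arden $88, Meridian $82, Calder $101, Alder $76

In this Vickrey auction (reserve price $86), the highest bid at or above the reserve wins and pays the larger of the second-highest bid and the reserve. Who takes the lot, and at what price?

Calder pays $88

Sorting bids: 101 (Calder) > 88 (Arden) > 82 (Meridian) > 76 (Alder)
Highest eligible bid: Calder at $101.
Second-highest bid $88 exceeds the reserve $86 → payment $88.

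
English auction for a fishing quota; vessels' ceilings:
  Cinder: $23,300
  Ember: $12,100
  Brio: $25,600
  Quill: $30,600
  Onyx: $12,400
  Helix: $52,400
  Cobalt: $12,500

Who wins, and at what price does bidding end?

Limits ranked: 52,400 (Helix) > 30,600 (Quill) > 25,600 (Brio) > 23,300 (Cinder) > 12,500 (Cobalt) > 12,400 (Onyx) > …
Quill is the last rival to drop out, at $30,600; Helix remains and wins at that price.

Helix wins at $30,600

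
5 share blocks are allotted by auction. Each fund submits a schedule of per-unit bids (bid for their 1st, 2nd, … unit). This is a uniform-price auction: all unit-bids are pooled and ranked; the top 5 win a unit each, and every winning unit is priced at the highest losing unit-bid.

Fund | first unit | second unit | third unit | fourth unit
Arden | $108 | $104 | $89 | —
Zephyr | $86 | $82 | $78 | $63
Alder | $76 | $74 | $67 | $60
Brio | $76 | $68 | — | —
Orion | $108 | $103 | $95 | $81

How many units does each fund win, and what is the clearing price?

Arden 2, Orion 3; clearing price $89

All unit-bids, highest first — top 5: 108 (Arden-1), 108 (Orion-1), 104 (Arden-2), 103 (Orion-2), 95 (Orion-3)
First bid not allocated: $89.
Allocation: Arden 2, Orion 3.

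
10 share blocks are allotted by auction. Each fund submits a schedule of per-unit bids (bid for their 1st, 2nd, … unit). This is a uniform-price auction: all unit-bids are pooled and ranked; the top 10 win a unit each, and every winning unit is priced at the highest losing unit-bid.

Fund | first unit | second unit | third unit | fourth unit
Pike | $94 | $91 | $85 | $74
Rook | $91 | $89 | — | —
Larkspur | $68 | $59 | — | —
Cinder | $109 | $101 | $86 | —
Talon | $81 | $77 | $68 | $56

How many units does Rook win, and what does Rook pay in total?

Rook: 2 units, pays $148

All unit-bids, highest first — top 10: 109 (Cinder-1), 101 (Cinder-2), 94 (Pike-1), 91 (Pike-2), 91 (Rook-1), 89 (Rook-2), 86 (Cinder-3), 85 (Pike-3), 81 (Talon-1), 77 (Talon-2)
First bid not allocated: $74.
Rook wins 2 unit(s) at $74 each.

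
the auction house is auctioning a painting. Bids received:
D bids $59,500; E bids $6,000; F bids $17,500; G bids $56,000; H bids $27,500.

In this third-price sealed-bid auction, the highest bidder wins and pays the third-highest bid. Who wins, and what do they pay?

D pays $27,500

Third-price sealed-bid auction: the highest bidder wins and pays the third-highest bid.
Bids ranked: 59,500 (D) > 56,000 (G) > 27,500 (H) > 17,500 (F) > 6,000 (E)
D is highest; pays the third-highest bid, $27,500.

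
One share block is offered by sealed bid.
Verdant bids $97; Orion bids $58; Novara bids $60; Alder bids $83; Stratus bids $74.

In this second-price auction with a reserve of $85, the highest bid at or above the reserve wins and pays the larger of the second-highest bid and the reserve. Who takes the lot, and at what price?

Bids ranked: 97 (Verdant) > 83 (Alder) > 74 (Stratus) > 60 (Novara) > 58 (Orion)
Highest eligible bid: Verdant at $97.
Second-highest bid $83 is below the reserve $85, so the reserve binds → payment $85.

Verdant pays $85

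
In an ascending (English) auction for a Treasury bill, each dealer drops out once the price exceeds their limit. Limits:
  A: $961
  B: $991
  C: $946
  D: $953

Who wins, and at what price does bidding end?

B wins at $961

Rule: the price rises until one bidder remains; the winner pays the price at which the last rival dropped out.
Limits in order: 991 (B) > 961 (A) > 953 (D) > 946 (C)
A is the last rival to drop out, at $961; B remains and wins at that price.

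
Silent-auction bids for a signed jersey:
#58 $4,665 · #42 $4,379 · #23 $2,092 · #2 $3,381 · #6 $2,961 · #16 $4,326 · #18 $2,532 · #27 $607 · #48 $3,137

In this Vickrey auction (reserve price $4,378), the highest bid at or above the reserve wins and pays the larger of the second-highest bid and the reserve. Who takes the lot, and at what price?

Vickrey auction (reserve price $4,378): the highest bid at or above the reserve wins and pays the larger of the second-highest bid and the reserve.
Bids ranked: 4,665 (#58) > 4,379 (#42) > 4,326 (#16) > 3,381 (#2) > 3,137 (#48) > 2,961 (#6) > …
#58 has the top bid at or above the reserve ($4,665).
max(second-highest $4,379, reserve $4,378) = $4,379; the reserve does not bind.

#58 pays $4,379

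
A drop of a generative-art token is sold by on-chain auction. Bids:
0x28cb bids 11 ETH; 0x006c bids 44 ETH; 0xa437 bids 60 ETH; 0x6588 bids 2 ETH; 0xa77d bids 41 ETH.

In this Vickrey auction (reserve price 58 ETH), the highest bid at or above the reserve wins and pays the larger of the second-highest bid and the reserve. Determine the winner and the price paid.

0xa437 pays 58 ETH

Bids ranked: 60 (0xa437) > 44 (0x006c) > 41 (0xa77d) > 11 (0x28cb) > 2 (0x6588)
0xa437 has the top bid at or above the reserve (60 ETH).
max(second-highest 44 ETH, reserve 58 ETH) = 58 ETH.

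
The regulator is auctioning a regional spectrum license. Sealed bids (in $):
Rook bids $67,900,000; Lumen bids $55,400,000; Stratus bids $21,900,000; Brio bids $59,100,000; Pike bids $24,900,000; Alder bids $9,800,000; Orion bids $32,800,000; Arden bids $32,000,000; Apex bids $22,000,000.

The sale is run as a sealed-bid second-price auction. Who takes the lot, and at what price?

Rule: the highest bidder wins and pays the second-highest bid.
Bids ranked: 67,900,000 (Rook) > 59,100,000 (Brio) > 55,400,000 (Lumen) > 32,800,000 (Orion) > 32,000,000 (Arden) > 24,900,000 (Pike) > …
Second-price: Rook pays Brio's bid of $59,100,000.

Rook pays $59,100,000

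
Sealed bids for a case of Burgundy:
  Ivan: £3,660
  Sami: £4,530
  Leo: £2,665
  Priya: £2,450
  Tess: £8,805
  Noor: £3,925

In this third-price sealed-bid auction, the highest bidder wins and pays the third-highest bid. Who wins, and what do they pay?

Sorting bids: 8,805 (Tess) > 4,530 (Sami) > 3,925 (Noor) > 3,660 (Ivan) > 2,665 (Leo) > 2,450 (Priya)
Tess wins; payment is bid #3 in the ranking = £3,925.

Tess pays £3,925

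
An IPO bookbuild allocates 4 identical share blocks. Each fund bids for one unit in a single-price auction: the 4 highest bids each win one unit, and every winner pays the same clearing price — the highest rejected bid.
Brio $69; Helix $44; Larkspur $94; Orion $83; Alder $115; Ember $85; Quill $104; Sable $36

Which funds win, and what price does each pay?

Bids ranked high→low: 115 (Alder), 104 (Quill), 94 (Larkspur), 85 (Ember), 83 (Orion), 69 (Brio), …
Top 4: Alder, Quill, Larkspur, Ember.
Highest unsuccessful bid: $83 → clearing price.

Alder, Quill, Larkspur, Ember; each pays $83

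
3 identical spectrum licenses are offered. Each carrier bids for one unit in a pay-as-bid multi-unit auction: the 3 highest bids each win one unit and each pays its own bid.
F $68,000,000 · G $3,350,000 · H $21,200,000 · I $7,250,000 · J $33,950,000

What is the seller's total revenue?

Total revenue: $123,150,000

Bids ranked high→low: 68,000,000 (F), 33,950,000 (J), 21,200,000 (H), 7,250,000 (I), 3,350,000 (G)
The 3 highest are F, J, H.
Total revenue = 68,000,000 + 33,950,000 + 21,200,000 = $123,150,000.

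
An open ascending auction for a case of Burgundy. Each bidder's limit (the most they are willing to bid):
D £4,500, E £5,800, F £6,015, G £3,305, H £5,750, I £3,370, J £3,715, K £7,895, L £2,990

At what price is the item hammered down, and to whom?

Ascending (English) auction: the price rises until one bidder remains; the winner pays the price at which the last rival dropped out.
Sorting limits: 7,895 (K) > 6,015 (F) > 5,800 (E) > 5,750 (H) > 4,500 (D) > 3,715 (J) > …
F is the last rival to drop out, at £6,015; K remains and wins at that price.

K wins at £6,015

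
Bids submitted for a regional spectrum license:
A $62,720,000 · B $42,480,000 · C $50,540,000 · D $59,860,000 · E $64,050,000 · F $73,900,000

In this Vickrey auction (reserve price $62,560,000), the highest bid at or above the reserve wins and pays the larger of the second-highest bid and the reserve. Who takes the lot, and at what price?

F pays $64,050,000

Bids ranked: 73,900,000 (F) > 64,050,000 (E) > 62,720,000 (A) > 59,860,000 (D) > 50,540,000 (C) > 42,480,000 (B)
F has the top bid at or above the reserve ($73,900,000).
Second-highest bid $64,050,000 exceeds the reserve $62,560,000 → payment $64,050,000.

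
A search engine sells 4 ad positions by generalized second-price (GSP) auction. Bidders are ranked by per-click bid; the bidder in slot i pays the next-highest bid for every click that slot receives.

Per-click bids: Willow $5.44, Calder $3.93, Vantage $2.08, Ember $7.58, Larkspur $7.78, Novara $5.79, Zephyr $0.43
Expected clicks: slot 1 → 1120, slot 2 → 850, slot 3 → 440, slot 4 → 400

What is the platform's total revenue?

Ranked by bid: $7.78 (Larkspur) > $7.58 (Ember) > $5.79 (Novara) > $5.44 (Willow) > $3.93 (Calder) > …
Slot 1: Larkspur pays $7.58 × 1120 = $8489.60
Slot 2: Ember pays $5.79 × 850 = $4921.50
Slot 3: Novara pays $5.44 × 440 = $2393.60
Slot 4: Willow pays $3.93 × 400 = $1572.00
Total = $17376.70

Total revenue: $17376.70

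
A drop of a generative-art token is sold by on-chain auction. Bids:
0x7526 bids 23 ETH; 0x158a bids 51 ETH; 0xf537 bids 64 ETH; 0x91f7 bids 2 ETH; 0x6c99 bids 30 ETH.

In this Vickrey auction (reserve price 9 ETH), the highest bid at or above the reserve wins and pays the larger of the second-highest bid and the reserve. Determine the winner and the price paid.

Vickrey auction (reserve price 9 ETH): the highest bid at or above the reserve wins and pays the larger of the second-highest bid and the reserve.
Bids ranked: 64 (0xf537) > 51 (0x158a) > 30 (0x6c99) > 23 (0x7526) > 2 (0x91f7)
Highest eligible bid: 0xf537 at 64 ETH.
Second-highest bid 51 ETH exceeds the reserve 9 ETH → payment 51 ETH.

0xf537 pays 51 ETH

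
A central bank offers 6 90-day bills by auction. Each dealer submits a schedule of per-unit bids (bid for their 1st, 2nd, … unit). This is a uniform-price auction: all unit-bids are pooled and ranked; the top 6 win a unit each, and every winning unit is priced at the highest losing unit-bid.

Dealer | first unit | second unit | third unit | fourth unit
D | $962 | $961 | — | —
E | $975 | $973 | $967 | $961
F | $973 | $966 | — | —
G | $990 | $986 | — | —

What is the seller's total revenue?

All unit-bids, highest first — top 6: 990 (G-1), 986 (G-2), 975 (E-1), 973 (E-2), 973 (F-1), 967 (E-3)
First bid not allocated: $966.
Allocation: E 3, F 1, G 2. Every unit priced at $966.
Revenue = 6 × 966 = $5,796.

Total revenue: $5,796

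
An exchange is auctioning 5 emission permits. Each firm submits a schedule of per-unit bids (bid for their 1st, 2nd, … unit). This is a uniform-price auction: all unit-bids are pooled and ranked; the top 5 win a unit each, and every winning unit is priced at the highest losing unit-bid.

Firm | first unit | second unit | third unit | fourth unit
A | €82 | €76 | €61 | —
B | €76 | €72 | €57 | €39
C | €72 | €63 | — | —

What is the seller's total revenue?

Total revenue: €315

Merging the schedules and taking the best 5: 82 (A-1), 76 (A-2), 76 (B-1), 72 (B-2), 72 (C-1)
Highest rejected unit-bid = €63.
Allocation: A 2, B 2, C 1. Every unit priced at €63.
Revenue = 5 × 63 = €315.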